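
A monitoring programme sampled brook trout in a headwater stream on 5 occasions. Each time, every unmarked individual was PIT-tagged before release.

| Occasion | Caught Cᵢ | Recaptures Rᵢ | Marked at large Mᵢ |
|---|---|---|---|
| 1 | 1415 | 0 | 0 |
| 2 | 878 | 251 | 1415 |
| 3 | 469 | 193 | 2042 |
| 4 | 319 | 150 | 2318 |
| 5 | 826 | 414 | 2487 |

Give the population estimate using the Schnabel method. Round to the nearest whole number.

Σ MᵢCᵢ = 0·1415 + 1415·878 + 2042·469 + 2318·319 + 2487·826 = 0 + 1242370 + 957698 + 739442 + 2054262 = 4993772
Σ Rᵢ = 0 + 251 + 193 + 150 + 414 = 1008
N̂ = 4993772 / 1008 ≈ 4954.1 → 4954

N ≈ 4954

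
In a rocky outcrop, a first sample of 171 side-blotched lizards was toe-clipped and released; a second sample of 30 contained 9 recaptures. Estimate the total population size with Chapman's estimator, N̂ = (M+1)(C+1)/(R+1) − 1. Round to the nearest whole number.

N ≈ 532

N̂ = (171+1)(30+1)/(9+1) − 1 = 172·31/10 − 1
= 5332/10 − 1 ≈ 533.2 − 1 ≈ 532.2 → 532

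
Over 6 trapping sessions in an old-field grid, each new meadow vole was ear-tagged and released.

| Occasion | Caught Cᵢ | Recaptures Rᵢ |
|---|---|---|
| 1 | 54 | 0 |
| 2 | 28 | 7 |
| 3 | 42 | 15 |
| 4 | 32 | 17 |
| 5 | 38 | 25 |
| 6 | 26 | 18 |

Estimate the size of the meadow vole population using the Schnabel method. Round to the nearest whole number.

N ≈ 192

Marked at large before each occasion: Mᵢ = Σⱼ<ᵢ (Cⱼ − Rⱼ) → M1=0, M2=54, M3=75, M4=102, M5=117, M6=130
Σ MᵢCᵢ = 0·54 + 54·28 + 75·42 + 102·32 + 117·38 + 130·26 = 0 + 1512 + 3150 + 3264 + 4446 + 3380 = 15752
Σ Rᵢ = 0 + 7 + 15 + 17 + 25 + 18 = 82
N̂ = 15752 / 82 ≈ 192.1 → 192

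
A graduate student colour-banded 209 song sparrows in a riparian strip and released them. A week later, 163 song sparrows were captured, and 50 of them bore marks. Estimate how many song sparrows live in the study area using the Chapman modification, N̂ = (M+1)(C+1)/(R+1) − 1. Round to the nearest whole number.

N̂ = (209+1)(163+1)/(50+1) − 1 = 210·164/51 − 1
= 34440/51 − 1 ≈ 675.3 − 1 ≈ 674.3 → 674

N ≈ 674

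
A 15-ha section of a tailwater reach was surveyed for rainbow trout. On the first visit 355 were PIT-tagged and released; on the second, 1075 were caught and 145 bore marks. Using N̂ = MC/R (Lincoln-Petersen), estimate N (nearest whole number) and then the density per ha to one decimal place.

density ≈ 175.5 rainbow trout per ha

N̂ = 355·1075/145 = 381625/145 ≈ 2631.9 → 2632
Density = N̂ / area = 2632 / 15 ≈ 175.47 → 175.5 per ha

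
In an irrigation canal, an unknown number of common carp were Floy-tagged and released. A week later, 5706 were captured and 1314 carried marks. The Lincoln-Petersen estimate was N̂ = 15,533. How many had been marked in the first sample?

From N = M·C/R: M = N·R / C = 15533·1314 / 5706 = 20410362 / 5706 = 3577.

M = 3577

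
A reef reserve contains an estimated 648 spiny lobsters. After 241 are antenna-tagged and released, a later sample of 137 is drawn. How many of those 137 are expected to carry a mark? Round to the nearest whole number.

expected recaptures ≈ 51

The marked fraction of the population is 241/648, so in a sample of 137 expect C·(M/N) marked.
E[R] = 241 × 137 / 648 = 33017 / 648 ≈ 51.0 → 51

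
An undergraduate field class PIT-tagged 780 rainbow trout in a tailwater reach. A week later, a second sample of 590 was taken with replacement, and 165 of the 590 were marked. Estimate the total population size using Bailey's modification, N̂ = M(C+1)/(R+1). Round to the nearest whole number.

N̂ = 780·(590+1)/(165+1) = 780·591/166 = 460980/166 ≈ 2777.0 → 2777

N ≈ 2777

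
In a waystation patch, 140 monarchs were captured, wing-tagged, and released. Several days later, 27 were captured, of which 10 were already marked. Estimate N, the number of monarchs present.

N = 378

Lincoln-Petersen assumes M/N = R/C, so N = M·C / R.
N = (140 × 27) / 10 = 3780 / 10 = 378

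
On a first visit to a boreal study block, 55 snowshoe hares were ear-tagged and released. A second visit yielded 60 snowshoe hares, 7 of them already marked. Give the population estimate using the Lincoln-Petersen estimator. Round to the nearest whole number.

The marked fraction in the recapture sample should equal the marked fraction in the population: 7/60 = 55/N.
N = (55 × 60) / 7 = 3300 / 7 ≈ 471.4 → 471

N ≈ 471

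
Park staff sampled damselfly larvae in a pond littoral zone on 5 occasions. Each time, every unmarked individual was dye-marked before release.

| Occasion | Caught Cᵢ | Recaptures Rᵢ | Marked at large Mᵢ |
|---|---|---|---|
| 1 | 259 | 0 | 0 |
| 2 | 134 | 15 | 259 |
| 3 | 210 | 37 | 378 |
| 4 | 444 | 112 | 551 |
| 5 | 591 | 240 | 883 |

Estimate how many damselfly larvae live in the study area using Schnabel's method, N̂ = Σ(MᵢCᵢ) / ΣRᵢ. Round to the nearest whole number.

N ≈ 2180

Σ MᵢCᵢ = 0·259 + 259·134 + 378·210 + 551·444 + 883·591 = 0 + 34706 + 79380 + 244644 + 521853 = 880583
Σ Rᵢ = 0 + 15 + 37 + 112 + 240 = 404
N̂ = 880583 / 404 ≈ 2179.7 → 2180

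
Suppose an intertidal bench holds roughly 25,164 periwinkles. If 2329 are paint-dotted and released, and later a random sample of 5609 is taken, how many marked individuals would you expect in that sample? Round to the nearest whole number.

The marked fraction of the population is 2329/25164, so in a sample of 5609 expect C·(M/N) marked.
E[R] = 2329 × 5609 / 25164 = 13063361 / 25164 ≈ 519.1 → 519

expected recaptures ≈ 519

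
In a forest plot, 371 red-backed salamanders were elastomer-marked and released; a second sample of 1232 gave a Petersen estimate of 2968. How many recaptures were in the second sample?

R = 154

From N = M·C/R: R = M·C / N = 371·1232 / 2968 = 457072 / 2968 = 154.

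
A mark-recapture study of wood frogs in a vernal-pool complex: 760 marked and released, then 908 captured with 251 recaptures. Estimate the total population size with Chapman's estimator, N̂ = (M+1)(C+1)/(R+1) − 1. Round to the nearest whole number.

N ≈ 2744

N̂ = (760+1)(908+1)/(251+1) − 1 = 761·909/252 − 1
= 691749/252 − 1 ≈ 2745.0 − 1 ≈ 2744.0 → 2744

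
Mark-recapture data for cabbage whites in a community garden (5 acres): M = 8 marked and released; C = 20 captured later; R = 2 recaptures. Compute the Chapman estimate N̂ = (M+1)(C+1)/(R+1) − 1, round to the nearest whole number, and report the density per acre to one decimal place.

N̂ = 9·21/3 − 1 = 189/3 − 1 = 62
Density = N̂ / area = 62 / 5 ≈ 12.40 → 12.4 per acre

density ≈ 12.4 cabbage whites per acre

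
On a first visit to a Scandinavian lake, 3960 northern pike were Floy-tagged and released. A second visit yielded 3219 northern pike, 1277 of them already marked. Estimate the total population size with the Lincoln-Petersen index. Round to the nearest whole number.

N = (3960 × 3219) / 1277 = 12747240 / 1277 ≈ 9982.2 → 9982

N ≈ 9982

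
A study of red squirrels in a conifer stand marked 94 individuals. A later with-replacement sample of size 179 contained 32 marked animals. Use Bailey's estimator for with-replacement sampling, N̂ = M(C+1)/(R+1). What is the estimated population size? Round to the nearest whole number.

N̂ = 94·(179+1)/(32+1) = 94·180/33 = 16920/33 ≈ 512.7 → 513

N ≈ 513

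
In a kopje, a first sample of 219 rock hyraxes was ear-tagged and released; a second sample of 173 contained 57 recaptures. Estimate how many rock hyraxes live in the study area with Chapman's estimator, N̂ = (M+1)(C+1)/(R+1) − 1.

N̂ = (219+1)(173+1)/(57+1) − 1 = 220·174/58 − 1
= 38280/58 − 1 = 660 − 1 = 659

N = 659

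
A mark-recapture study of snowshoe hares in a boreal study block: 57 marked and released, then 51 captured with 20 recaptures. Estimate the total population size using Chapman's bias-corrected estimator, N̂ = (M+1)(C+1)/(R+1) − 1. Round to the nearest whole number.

N̂ = (57+1)(51+1)/(20+1) − 1 = 58·52/21 − 1
= 3016/21 − 1 ≈ 143.6 − 1 ≈ 142.6 → 143

N ≈ 143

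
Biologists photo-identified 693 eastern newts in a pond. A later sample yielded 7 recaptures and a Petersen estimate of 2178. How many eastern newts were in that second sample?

From N = M·C/R: C = N·R / M = 2178·7 / 693 = 15246 / 693 = 22.

C = 22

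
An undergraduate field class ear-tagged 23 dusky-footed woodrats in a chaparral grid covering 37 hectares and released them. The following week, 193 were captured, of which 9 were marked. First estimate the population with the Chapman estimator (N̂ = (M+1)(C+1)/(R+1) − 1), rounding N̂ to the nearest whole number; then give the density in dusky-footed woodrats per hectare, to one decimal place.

N̂ = 24·194/10 − 1 = 4656/10 − 1 ≈ 464.6 → 465
Density = N̂ / area = 465 / 37 ≈ 12.57 → 12.6 per hectare

density ≈ 12.6 dusky-footed woodrats per hectare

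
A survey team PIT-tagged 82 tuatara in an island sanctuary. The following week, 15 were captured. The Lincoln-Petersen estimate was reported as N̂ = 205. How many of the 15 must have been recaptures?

R = 6

From N = M·C/R: R = M·C / N = 82·15 / 205 = 1230 / 205 = 6.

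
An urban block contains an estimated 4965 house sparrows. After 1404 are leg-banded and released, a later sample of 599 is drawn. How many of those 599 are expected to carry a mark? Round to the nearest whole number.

Expected recaptures E[R] = M·C / N.
E[R] = 1404 × 599 / 4965 = 840996 / 4965 ≈ 169.4 → 169

expected recaptures ≈ 169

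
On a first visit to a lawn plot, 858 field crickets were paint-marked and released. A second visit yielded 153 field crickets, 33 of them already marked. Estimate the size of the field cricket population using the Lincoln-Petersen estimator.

N = 3978

Lincoln-Petersen assumes M/N = R/C, so N = M·C / R.
N = (858 × 153) / 33 = 131274 / 33 = 3978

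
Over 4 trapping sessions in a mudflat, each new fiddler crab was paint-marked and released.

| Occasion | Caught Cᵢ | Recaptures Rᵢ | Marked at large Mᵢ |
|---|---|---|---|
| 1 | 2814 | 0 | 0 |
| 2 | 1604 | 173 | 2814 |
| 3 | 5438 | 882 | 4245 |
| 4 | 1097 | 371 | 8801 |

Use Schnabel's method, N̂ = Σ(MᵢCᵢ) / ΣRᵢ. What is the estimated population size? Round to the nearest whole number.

N ≈ 26,124

Σ MᵢCᵢ = 0·2814 + 2814·1604 + 4245·5438 + 8801·1097 = 0 + 4513656 + 23084310 + 9654697 = 37252663
Σ Rᵢ = 0 + 173 + 882 + 371 = 1426
N̂ = 37252663 / 1426 ≈ 26123.9 → 26124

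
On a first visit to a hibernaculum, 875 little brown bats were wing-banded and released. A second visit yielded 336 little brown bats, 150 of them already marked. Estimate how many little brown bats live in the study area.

N = 1960

The marked fraction in the recapture sample should equal the marked fraction in the population: 150/336 = 875/N.
N = (875 × 336) / 150 = 294000 / 150 = 1960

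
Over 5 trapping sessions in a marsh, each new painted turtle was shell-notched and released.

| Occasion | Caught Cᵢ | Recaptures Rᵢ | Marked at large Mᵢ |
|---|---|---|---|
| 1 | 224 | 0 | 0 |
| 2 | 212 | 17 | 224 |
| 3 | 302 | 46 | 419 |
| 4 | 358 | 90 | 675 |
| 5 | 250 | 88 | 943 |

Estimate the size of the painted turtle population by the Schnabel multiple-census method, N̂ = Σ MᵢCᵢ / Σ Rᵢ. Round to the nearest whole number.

Σ MᵢCᵢ = 0·224 + 224·212 + 419·302 + 675·358 + 943·250 = 0 + 47488 + 126538 + 241650 + 235750 = 651426
Σ Rᵢ = 0 + 17 + 46 + 90 + 88 = 241
N̂ = 651426 / 241 ≈ 2703.0 → 2703

N ≈ 2703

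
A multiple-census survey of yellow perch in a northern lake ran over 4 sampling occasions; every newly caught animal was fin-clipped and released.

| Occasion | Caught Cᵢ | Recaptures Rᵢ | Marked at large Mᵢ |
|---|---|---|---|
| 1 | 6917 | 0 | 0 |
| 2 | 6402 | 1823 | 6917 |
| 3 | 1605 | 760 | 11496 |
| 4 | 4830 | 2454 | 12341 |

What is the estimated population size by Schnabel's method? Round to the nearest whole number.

Σ MᵢCᵢ = 0·6917 + 6917·6402 + 11496·1605 + 12341·4830 = 0 + 44282634 + 18451080 + 59607030 = 122340744
Σ Rᵢ = 0 + 1823 + 760 + 2454 = 5037
N̂ = 122340744 / 5037 ≈ 24288.4 → 24288

N ≈ 24,288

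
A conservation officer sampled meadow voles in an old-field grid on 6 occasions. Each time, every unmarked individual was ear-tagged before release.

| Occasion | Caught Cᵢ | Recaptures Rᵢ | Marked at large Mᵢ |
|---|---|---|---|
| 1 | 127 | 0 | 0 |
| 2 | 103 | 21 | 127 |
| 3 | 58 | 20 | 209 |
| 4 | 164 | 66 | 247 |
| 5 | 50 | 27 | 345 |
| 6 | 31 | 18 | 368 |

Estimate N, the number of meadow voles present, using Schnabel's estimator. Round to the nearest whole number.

Σ MᵢCᵢ = 0·127 + 127·103 + 209·58 + 247·164 + 345·50 + 368·31 = 0 + 13081 + 12122 + 40508 + 17250 + 11408 = 94369
Σ Rᵢ = 0 + 21 + 20 + 66 + 27 + 18 = 152
N̂ = 94369 / 152 ≈ 620.8 → 621

N ≈ 621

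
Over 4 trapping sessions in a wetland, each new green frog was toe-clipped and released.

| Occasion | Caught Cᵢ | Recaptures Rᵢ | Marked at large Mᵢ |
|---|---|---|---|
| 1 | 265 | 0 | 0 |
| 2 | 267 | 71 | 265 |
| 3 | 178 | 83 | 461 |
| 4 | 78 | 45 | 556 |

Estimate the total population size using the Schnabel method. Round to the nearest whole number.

Σ MᵢCᵢ = 0·265 + 265·267 + 461·178 + 556·78 = 0 + 70755 + 82058 + 43368 = 196181
Σ Rᵢ = 0 + 71 + 83 + 45 = 199
N̂ = 196181 / 199 ≈ 985.8 → 986

N ≈ 986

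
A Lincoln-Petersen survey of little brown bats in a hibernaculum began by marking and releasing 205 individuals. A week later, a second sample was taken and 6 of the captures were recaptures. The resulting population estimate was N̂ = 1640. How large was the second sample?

C = 48

From N = M·C/R: C = N·R / M = 1640·6 / 205 = 9840 / 205 = 48.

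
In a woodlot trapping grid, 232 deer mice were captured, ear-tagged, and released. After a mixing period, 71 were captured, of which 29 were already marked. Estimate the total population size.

N = 568

The marked fraction in the recapture sample should equal the marked fraction in the population: 29/71 = 232/N.
N = (232 × 71) / 29 = 16472 / 29 = 568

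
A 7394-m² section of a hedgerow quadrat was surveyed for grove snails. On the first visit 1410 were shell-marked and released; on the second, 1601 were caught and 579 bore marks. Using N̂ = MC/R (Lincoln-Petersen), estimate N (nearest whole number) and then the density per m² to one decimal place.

density ≈ 0.5 grove snails per m²

N̂ = 1410·1601/579 = 2257410/579 ≈ 3898.8 → 3899
Density = N̂ / area = 3899 / 7394 ≈ 0.53 → 0.5 per m²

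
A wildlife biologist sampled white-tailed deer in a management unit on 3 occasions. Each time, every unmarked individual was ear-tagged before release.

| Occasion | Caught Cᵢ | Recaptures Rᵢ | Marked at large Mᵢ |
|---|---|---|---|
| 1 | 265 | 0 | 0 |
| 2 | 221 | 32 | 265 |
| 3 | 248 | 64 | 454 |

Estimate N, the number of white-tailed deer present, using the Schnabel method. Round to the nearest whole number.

N ≈ 1783

Σ MᵢCᵢ = 0·265 + 265·221 + 454·248 = 0 + 58565 + 112592 = 171157
Σ Rᵢ = 0 + 32 + 64 = 96
N̂ = 171157 / 96 ≈ 1782.9 → 1783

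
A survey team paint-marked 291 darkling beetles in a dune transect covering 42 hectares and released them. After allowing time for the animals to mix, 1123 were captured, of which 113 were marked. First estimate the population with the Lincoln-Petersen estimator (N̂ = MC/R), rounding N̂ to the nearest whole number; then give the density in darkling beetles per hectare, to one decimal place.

density ≈ 68.9 darkling beetles per hectare

N̂ = 291·1123/113 = 326793/113 ≈ 2892.0 → 2892
Density = N̂ / area = 2892 / 42 ≈ 68.86 → 68.9 per hectare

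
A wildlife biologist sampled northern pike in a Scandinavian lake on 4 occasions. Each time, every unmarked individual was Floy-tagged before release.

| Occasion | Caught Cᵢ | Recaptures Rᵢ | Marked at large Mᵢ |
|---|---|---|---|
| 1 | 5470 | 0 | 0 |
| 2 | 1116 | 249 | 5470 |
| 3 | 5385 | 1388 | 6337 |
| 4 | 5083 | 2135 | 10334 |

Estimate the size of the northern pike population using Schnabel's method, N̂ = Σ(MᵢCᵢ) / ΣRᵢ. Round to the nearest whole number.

Σ MᵢCᵢ = 0·5470 + 5470·1116 + 6337·5385 + 10334·5083 = 0 + 6104520 + 34124745 + 52527722 = 92756987
Σ Rᵢ = 0 + 249 + 1388 + 2135 = 3772
N̂ = 92756987 / 3772 ≈ 24590.9 → 24591

N ≈ 24,591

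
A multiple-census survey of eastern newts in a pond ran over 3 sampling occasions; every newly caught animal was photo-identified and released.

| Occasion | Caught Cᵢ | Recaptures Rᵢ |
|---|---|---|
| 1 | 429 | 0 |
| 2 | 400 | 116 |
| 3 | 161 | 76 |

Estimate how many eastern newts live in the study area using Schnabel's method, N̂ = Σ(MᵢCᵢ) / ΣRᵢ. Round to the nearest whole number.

N ≈ 1492

Marked at large before each occasion: Mᵢ = Σⱼ<ᵢ (Cⱼ − Rⱼ) → M1=0, M2=429, M3=713
Σ MᵢCᵢ = 0·429 + 429·400 + 713·161 = 0 + 171600 + 114793 = 286393
Σ Rᵢ = 0 + 116 + 76 = 192
N̂ = 286393 / 192 ≈ 1491.6 → 1492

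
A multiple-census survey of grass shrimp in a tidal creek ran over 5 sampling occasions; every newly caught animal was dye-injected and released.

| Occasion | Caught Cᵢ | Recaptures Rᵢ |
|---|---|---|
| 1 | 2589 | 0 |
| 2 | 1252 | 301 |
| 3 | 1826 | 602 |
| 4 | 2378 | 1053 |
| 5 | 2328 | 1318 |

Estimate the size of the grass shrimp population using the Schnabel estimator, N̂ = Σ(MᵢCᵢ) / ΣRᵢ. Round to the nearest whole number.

N ≈ 10,754

Marked at large before each occasion: Mᵢ = Σⱼ<ᵢ (Cⱼ − Rⱼ) → M1=0, M2=2589, M3=3540, M4=4764, M5=6089
Σ MᵢCᵢ = 0·2589 + 2589·1252 + 3540·1826 + 4764·2378 + 6089·2328 = 0 + 3241428 + 6464040 + 11328792 + 14175192 = 35209452
Σ Rᵢ = 0 + 301 + 602 + 1053 + 1318 = 3274
N̂ = 35209452 / 3274 ≈ 10754.3 → 10754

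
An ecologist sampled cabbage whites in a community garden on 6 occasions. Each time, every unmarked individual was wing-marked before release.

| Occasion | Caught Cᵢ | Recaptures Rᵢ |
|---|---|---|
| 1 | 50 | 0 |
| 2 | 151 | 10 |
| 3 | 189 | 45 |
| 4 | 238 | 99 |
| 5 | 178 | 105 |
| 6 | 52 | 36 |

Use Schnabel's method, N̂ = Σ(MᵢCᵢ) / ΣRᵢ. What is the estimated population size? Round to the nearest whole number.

N ≈ 801

Marked at large before each occasion: Mᵢ = Σⱼ<ᵢ (Cⱼ − Rⱼ) → M1=0, M2=50, M3=191, M4=335, M5=474, M6=547
Σ MᵢCᵢ = 0·50 + 50·151 + 191·189 + 335·238 + 474·178 + 547·52 = 0 + 7550 + 36099 + 79730 + 84372 + 28444 = 236195
Σ Rᵢ = 0 + 10 + 45 + 99 + 105 + 36 = 295
N̂ = 236195 / 295 ≈ 800.7 → 801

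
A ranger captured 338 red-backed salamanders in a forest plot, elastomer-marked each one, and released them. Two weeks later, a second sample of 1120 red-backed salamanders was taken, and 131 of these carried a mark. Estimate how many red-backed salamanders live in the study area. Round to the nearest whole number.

The marked fraction in the recapture sample should equal the marked fraction in the population: 131/1120 = 338/N.
N = (338 × 1120) / 131 = 378560 / 131 ≈ 2889.8 → 2890

N ≈ 2890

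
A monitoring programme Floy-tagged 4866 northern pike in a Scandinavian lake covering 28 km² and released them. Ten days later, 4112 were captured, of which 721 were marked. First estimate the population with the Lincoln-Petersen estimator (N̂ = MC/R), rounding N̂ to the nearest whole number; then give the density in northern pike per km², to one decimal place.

N̂ = 4866·4112/721 = 20008992/721 ≈ 27751.7 → 27752
Density = N̂ / area = 27752 / 28 ≈ 991.14 → 991.1 per km²

density ≈ 991.1 northern pike per km²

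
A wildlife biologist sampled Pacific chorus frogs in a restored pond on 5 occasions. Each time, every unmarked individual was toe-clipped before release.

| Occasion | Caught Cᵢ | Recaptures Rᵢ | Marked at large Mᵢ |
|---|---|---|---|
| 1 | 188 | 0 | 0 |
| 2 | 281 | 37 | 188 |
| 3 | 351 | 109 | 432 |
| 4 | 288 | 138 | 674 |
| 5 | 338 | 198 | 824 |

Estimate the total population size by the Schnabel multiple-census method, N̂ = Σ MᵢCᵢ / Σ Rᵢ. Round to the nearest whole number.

N ≈ 1405

Σ MᵢCᵢ = 0·188 + 188·281 + 432·351 + 674·288 + 824·338 = 0 + 52828 + 151632 + 194112 + 278512 = 677084
Σ Rᵢ = 0 + 37 + 109 + 138 + 198 = 482
N̂ = 677084 / 482 ≈ 1404.7 → 1405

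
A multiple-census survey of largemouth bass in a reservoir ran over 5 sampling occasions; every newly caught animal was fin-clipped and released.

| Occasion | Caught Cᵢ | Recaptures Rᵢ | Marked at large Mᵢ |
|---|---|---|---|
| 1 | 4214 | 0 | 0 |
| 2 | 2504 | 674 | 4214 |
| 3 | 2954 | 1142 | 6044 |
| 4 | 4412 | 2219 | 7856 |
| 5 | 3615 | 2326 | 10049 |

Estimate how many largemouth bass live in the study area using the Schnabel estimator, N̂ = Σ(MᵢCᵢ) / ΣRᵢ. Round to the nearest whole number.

Σ MᵢCᵢ = 0·4214 + 4214·2504 + 6044·2954 + 7856·4412 + 10049·3615 = 0 + 10551856 + 17853976 + 34660672 + 36327135 = 99393639
Σ Rᵢ = 0 + 674 + 1142 + 2219 + 2326 = 6361
N̂ = 99393639 / 6361 ≈ 15625.47 → 15625

N ≈ 15,625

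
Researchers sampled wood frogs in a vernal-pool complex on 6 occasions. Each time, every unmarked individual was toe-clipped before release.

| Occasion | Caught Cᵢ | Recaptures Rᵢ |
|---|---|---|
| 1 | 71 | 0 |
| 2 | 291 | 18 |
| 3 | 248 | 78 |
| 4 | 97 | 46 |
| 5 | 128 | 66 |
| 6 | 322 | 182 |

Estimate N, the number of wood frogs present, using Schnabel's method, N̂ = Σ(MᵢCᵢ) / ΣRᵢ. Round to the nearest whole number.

Marked at large before each occasion: Mᵢ = Σⱼ<ᵢ (Cⱼ − Rⱼ) → M1=0, M2=71, M3=344, M4=514, M5=565, M6=627
Σ MᵢCᵢ = 0·71 + 71·291 + 344·248 + 514·97 + 565·128 + 627·322 = 0 + 20661 + 85312 + 49858 + 72320 + 201894 = 430045
Σ Rᵢ = 0 + 18 + 78 + 46 + 66 + 182 = 390
N̂ = 430045 / 390 ≈ 1102.7 → 1103

N ≈ 1103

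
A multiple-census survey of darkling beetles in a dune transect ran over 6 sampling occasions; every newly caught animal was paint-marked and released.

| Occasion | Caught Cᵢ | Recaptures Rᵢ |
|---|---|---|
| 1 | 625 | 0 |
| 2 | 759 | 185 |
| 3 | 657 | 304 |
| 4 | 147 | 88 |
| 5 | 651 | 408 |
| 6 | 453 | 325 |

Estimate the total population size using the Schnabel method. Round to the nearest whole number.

Marked at large before each occasion: Mᵢ = Σⱼ<ᵢ (Cⱼ − Rⱼ) → M1=0, M2=625, M3=1199, M4=1552, M5=1611, M6=1854
Σ MᵢCᵢ = 0·625 + 625·759 + 1199·657 + 1552·147 + 1611·651 + 1854·453 = 0 + 474375 + 787743 + 228144 + 1048761 + 839862 = 3378885
Σ Rᵢ = 0 + 185 + 304 + 88 + 408 + 325 = 1310
N̂ = 3378885 / 1310 ≈ 2579.3 → 2579

N ≈ 2579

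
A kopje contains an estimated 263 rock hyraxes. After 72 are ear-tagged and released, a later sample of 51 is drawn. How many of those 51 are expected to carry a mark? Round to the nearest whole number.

The marked fraction of the population is 72/263, so in a sample of 51 expect C·(M/N) marked.
E[R] = 72 × 51 / 263 = 3672 / 263 ≈ 14.0 → 14

expected recaptures ≈ 14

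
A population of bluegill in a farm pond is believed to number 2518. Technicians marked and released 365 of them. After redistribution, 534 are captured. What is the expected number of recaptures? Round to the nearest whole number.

The marked fraction of the population is 365/2518, so in a sample of 534 expect C·(M/N) marked.
E[R] = 365 × 534 / 2518 = 194910 / 2518 ≈ 77.4 → 77

expected recaptures ≈ 77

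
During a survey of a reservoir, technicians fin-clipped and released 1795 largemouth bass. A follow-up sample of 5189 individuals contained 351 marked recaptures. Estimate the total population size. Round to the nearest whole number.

N ≈ 26,536

N = (1795 × 5189) / 351 = 9314255 / 351 ≈ 26536.3 → 26536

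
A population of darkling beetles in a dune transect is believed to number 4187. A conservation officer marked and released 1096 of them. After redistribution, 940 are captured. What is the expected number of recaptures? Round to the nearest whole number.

The marked fraction of the population is 1096/4187, so in a sample of 940 expect C·(M/N) marked.
E[R] = 1096 × 940 / 4187 = 1030240 / 4187 ≈ 246.1 → 246

expected recaptures ≈ 246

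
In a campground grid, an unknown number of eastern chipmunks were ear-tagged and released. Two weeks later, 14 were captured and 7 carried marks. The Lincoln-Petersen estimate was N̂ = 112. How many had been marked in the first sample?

From N = M·C/R: M = N·R / C = 112·7 / 14 = 784 / 14 = 56.

M = 56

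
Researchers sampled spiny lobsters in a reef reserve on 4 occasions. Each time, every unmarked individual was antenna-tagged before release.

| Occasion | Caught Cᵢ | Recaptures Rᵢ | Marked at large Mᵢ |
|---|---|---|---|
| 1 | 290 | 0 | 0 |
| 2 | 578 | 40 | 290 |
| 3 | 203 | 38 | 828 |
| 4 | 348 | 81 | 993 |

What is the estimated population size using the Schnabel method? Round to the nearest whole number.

Σ MᵢCᵢ = 0·290 + 290·578 + 828·203 + 993·348 = 0 + 167620 + 168084 + 345564 = 681268
Σ Rᵢ = 0 + 40 + 38 + 81 = 159
N̂ = 681268 / 159 ≈ 4284.7 → 4285

N ≈ 4285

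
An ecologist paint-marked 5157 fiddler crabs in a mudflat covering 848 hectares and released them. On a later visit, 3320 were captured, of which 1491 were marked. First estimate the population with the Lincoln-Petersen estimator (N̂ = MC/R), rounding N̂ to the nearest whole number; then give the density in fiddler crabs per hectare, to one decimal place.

N̂ = 5157·3320/1491 = 17121240/1491 ≈ 11483.1 → 11483
Density = N̂ / area = 11483 / 848 ≈ 13.54 → 13.5 per hectare

density ≈ 13.5 fiddler crabs per hectare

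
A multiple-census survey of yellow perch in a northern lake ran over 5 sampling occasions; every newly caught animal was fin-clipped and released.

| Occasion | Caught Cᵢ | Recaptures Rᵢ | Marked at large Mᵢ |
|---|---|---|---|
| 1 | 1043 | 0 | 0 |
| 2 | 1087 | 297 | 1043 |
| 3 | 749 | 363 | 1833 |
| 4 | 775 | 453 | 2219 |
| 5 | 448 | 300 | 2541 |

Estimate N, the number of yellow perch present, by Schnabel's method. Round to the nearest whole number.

N ≈ 3797

Σ MᵢCᵢ = 0·1043 + 1043·1087 + 1833·749 + 2219·775 + 2541·448 = 0 + 1133741 + 1372917 + 1719725 + 1138368 = 5364751
Σ Rᵢ = 0 + 297 + 363 + 453 + 300 = 1413
N̂ = 5364751 / 1413 ≈ 3796.7 → 3797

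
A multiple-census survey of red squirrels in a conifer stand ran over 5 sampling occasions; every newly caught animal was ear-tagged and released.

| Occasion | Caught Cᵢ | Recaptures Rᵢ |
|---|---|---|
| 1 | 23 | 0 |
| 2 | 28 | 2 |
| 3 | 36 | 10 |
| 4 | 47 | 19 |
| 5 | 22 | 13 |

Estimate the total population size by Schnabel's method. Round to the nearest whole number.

Marked at large before each occasion: Mᵢ = Σⱼ<ᵢ (Cⱼ − Rⱼ) → M1=0, M2=23, M3=49, M4=75, M5=103
Σ MᵢCᵢ = 0·23 + 23·28 + 49·36 + 75·47 + 103·22 = 0 + 644 + 1764 + 3525 + 2266 = 8199
Σ Rᵢ = 0 + 2 + 10 + 19 + 13 = 44
N̂ = 8199 / 44 ≈ 186.3 → 186

N ≈ 186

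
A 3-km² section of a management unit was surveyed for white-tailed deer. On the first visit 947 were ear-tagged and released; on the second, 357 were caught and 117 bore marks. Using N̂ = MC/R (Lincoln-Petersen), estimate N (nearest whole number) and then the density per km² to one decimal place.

N̂ = 947·357/117 = 338079/117 ≈ 2889.6 → 2890
Density = N̂ / area = 2890 / 3 ≈ 963.33 → 963.3 per km²

density ≈ 963.3 white-tailed deer per km²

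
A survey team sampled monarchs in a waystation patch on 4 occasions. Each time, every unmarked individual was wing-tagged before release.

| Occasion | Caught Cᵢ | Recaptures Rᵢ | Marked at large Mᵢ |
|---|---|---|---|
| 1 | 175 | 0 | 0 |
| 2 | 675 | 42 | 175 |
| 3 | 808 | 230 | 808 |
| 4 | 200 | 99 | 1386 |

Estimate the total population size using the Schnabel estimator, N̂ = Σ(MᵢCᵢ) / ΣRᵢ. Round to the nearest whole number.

Σ MᵢCᵢ = 0·175 + 175·675 + 808·808 + 1386·200 = 0 + 118125 + 652864 + 277200 = 1048189
Σ Rᵢ = 0 + 42 + 230 + 99 = 371
N̂ = 1048189 / 371 ≈ 2825.3 → 2825

N ≈ 2825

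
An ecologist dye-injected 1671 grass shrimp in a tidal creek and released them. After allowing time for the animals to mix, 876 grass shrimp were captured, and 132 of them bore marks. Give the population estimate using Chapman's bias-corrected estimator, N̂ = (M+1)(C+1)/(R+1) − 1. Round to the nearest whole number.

N ≈ 11,024

N̂ = (1671+1)(876+1)/(132+1) − 1 = 1672·877/133 − 1
= 1466344/133 − 1 ≈ 11025.1 − 1 ≈ 11024.1 → 11024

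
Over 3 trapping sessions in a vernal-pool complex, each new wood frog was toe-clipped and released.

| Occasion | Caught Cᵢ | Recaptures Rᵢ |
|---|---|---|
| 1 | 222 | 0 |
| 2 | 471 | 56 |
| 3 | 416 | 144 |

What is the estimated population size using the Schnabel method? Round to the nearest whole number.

Marked at large before each occasion: Mᵢ = Σⱼ<ᵢ (Cⱼ − Rⱼ) → M1=0, M2=222, M3=637
Σ MᵢCᵢ = 0·222 + 222·471 + 637·416 = 0 + 104562 + 264992 = 369554
Σ Rᵢ = 0 + 56 + 144 = 200
N̂ = 369554 / 200 ≈ 1847.8 → 1848

N ≈ 1848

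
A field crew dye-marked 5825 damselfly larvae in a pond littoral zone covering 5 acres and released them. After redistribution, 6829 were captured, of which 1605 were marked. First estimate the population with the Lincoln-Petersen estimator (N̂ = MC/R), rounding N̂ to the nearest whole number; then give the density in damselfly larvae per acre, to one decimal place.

density ≈ 4956.8 damselfly larvae per acre

N̂ = 5825·6829/1605 = 39778925/1605 ≈ 24784.4 → 24784
Density = N̂ / area = 24784 / 5 ≈ 4956.80 → 4956.8 per acre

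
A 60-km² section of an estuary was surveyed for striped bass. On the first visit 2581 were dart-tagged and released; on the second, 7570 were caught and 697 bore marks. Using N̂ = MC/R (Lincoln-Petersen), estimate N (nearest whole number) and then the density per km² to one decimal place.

N̂ = 2581·7570/697 = 19538170/697 ≈ 28031.8 → 28032
Density = N̂ / area = 28032 / 60 ≈ 467.20 → 467.2 per km²

density ≈ 467.2 striped bass per km²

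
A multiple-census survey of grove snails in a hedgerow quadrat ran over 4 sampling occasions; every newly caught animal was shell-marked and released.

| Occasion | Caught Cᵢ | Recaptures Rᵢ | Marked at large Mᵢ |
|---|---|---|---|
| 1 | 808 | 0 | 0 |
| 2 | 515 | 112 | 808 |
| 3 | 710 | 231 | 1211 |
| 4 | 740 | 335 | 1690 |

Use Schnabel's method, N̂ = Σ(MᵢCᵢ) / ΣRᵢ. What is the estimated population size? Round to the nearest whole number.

Σ MᵢCᵢ = 0·808 + 808·515 + 1211·710 + 1690·740 = 0 + 416120 + 859810 + 1250600 = 2526530
Σ Rᵢ = 0 + 112 + 231 + 335 = 678
N̂ = 2526530 / 678 ≈ 3726.4 → 3726

N ≈ 3726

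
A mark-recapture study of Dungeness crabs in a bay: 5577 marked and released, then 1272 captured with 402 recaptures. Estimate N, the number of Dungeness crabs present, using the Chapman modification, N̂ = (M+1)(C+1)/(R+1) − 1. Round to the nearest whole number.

N ≈ 17,619

N̂ = (5577+1)(1272+1)/(402+1) − 1 = 5578·1273/403 − 1
= 7100794/403 − 1 ≈ 17619.8 − 1 ≈ 17618.8 → 17619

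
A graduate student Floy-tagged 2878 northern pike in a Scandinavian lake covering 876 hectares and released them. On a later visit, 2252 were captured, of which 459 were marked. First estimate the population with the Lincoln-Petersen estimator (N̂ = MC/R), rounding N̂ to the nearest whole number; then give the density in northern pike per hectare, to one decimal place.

density ≈ 16.1 northern pike per hectare

N̂ = 2878·2252/459 = 6481256/459 ≈ 14120.4 → 14120
Density = N̂ / area = 14120 / 876 ≈ 16.12 → 16.1 per hectare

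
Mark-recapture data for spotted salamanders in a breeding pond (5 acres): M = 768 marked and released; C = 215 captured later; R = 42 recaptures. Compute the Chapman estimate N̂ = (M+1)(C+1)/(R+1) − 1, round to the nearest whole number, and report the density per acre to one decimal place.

N̂ = 769·216/43 − 1 = 166104/43 − 1 ≈ 3861.9 → 3862
Density = N̂ / area = 3862 / 5 ≈ 772.40 → 772.4 per acre

density ≈ 772.4 spotted salamanders per acre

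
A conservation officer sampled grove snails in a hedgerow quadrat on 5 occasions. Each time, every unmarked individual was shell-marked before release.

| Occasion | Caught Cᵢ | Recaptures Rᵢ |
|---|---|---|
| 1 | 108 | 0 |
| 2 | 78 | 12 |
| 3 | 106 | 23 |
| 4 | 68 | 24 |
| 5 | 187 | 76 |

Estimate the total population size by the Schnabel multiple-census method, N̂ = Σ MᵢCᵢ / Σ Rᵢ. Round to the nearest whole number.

Marked at large before each occasion: Mᵢ = Σⱼ<ᵢ (Cⱼ − Rⱼ) → M1=0, M2=108, M3=174, M4=257, M5=301
Σ MᵢCᵢ = 0·108 + 108·78 + 174·106 + 257·68 + 301·187 = 0 + 8424 + 18444 + 17476 + 56287 = 100631
Σ Rᵢ = 0 + 12 + 23 + 24 + 76 = 135
N̂ = 100631 / 135 ≈ 745.4 → 745

N ≈ 745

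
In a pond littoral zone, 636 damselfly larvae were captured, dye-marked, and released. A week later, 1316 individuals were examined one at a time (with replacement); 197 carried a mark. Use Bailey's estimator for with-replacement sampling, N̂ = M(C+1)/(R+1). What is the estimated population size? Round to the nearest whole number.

N̂ = 636·(1316+1)/(197+1) = 636·1317/198 = 837612/198 ≈ 4230.4 → 4230

N ≈ 4230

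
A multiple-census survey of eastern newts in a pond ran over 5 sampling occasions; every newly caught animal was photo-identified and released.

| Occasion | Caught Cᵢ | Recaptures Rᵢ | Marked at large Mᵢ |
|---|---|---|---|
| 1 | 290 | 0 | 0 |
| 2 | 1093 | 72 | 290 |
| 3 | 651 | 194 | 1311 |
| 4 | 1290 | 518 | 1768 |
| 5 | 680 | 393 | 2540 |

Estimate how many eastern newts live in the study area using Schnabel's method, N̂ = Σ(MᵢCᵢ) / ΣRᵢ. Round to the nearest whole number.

Σ MᵢCᵢ = 0·290 + 290·1093 + 1311·651 + 1768·1290 + 2540·680 = 0 + 316970 + 853461 + 2280720 + 1727200 = 5178351
Σ Rᵢ = 0 + 72 + 194 + 518 + 393 = 1177
N̂ = 5178351 / 1177 ≈ 4399.6 → 4400

N ≈ 4400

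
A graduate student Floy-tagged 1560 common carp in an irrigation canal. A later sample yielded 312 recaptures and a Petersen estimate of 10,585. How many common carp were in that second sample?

From N = M·C/R: C = N·R / M = 10585·312 / 1560 = 3302520 / 1560 = 2117.

C = 2117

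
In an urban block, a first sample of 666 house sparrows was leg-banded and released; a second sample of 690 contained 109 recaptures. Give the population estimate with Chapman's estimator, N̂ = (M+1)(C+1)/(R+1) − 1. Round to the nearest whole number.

N̂ = (666+1)(690+1)/(109+1) − 1 = 667·691/110 − 1
= 460897/110 − 1 ≈ 4190.0 − 1 ≈ 4189.0 → 4189

N ≈ 4189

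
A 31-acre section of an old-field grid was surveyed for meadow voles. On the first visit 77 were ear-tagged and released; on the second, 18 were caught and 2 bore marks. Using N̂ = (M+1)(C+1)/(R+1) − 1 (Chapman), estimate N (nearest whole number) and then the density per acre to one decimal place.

N̂ = 78·19/3 − 1 = 1482/3 − 1 = 493
Density = N̂ / area = 493 / 31 ≈ 15.90 → 15.9 per acre

density ≈ 15.9 meadow voles per acre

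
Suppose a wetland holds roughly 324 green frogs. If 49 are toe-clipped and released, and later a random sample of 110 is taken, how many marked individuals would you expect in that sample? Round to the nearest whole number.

expected recaptures ≈ 17

Expected recaptures E[R] = M·C / N.
E[R] = 49 × 110 / 324 = 5390 / 324 ≈ 16.6 → 17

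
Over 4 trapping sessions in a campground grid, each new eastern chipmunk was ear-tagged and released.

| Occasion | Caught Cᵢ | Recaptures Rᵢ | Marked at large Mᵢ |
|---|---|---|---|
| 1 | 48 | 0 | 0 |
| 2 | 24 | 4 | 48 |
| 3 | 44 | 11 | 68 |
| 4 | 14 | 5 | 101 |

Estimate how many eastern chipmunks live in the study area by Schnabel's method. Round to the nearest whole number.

Σ MᵢCᵢ = 0·48 + 48·24 + 68·44 + 101·14 = 0 + 1152 + 2992 + 1414 = 5558
Σ Rᵢ = 0 + 4 + 11 + 5 = 20
N̂ = 5558 / 20 ≈ 277.9 → 278

N ≈ 278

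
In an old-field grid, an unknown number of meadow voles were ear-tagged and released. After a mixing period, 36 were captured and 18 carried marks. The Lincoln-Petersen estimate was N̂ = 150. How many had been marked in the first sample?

M = 75

From N = M·C/R: M = N·R / C = 150·18 / 36 = 2700 / 36 = 75.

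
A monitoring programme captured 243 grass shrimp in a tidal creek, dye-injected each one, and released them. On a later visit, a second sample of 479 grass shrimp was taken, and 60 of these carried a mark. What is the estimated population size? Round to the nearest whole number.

N ≈ 1940

N = (243 × 479) / 60 = 116397 / 60 ≈ 1940.0 → 1940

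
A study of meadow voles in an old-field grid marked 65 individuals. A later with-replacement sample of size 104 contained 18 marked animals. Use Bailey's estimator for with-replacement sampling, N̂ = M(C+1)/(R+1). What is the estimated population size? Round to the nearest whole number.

N ≈ 359

N̂ = 65·(104+1)/(18+1) = 65·105/19 = 6825/19 ≈ 359.2 → 359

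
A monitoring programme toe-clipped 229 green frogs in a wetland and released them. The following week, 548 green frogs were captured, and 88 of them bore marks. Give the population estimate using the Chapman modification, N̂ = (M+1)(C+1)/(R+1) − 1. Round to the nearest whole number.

N ≈ 1418

N̂ = (229+1)(548+1)/(88+1) − 1 = 230·549/89 − 1
= 126270/89 − 1 ≈ 1418.8 − 1 ≈ 1417.8 → 1418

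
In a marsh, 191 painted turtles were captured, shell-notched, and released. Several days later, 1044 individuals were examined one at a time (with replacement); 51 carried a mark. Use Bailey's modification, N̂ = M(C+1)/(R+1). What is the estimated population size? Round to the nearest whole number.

N ≈ 3838

N̂ = 191·(1044+1)/(51+1) = 191·1045/52 = 199595/52 ≈ 3838.4 → 3838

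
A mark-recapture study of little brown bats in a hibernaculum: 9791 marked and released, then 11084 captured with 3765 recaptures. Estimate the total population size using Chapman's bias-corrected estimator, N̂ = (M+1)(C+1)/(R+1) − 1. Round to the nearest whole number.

N̂ = (9791+1)(11084+1)/(3765+1) − 1 = 9792·11085/3766 − 1
= 108544320/3766 − 1 ≈ 28822.2 − 1 ≈ 28821.2 → 28821

N ≈ 28,821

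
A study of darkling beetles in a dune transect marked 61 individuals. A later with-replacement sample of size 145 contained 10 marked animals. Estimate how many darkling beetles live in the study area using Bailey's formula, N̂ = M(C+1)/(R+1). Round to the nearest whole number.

N ≈ 810

N̂ = 61·(145+1)/(10+1) = 61·146/11 = 8906/11 ≈ 809.6 → 810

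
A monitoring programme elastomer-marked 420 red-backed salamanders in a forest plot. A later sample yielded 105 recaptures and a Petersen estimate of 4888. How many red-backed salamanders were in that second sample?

C = 1222

From N = M·C/R: C = N·R / M = 4888·105 / 420 = 513240 / 420 = 1222.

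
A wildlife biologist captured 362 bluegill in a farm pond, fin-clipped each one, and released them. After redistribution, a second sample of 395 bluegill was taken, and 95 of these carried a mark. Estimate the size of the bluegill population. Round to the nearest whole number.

N = (362 × 395) / 95 = 142990 / 95 ≈ 1505.2 → 1505

N ≈ 1505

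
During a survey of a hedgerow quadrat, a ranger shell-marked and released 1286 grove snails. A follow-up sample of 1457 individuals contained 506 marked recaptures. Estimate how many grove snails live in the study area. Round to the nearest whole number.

N ≈ 3703

N = (1286 × 1457) / 506 = 1873702 / 506 ≈ 3703.0 → 3703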